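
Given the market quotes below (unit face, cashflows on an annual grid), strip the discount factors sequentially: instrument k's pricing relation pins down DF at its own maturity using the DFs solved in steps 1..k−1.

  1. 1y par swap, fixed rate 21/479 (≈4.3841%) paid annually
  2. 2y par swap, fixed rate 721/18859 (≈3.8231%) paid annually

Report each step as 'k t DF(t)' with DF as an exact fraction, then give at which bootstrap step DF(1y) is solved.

step 1 [1y] swap r/1=21/479: DF=(1 − 21/479·(0))/(1+21/479) = 479/500 ≈ 0.958000
step 2 [2y] swap r/1=721/18859: DF=(1 − 721/18859·(0.958000))/(1+721/18859) = 9279/10000 ≈ 0.927900

1 1 479/500
2 2 9279/10000
DF(1y) is solved at step 1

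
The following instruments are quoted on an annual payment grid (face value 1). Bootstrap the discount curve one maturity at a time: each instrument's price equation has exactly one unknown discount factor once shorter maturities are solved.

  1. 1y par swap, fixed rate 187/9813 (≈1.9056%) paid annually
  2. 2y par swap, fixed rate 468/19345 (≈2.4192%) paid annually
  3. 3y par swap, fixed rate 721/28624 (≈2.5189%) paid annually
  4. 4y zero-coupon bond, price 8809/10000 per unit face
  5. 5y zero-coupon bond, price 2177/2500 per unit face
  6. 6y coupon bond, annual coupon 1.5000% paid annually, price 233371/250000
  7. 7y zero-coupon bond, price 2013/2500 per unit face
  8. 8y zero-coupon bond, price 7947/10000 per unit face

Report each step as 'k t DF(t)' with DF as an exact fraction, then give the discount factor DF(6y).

1 1 9813/10000
2 2 2383/2500
3 3 9279/10000
4 4 8809/10000
5 5 2177/2500
6 6 1703/2000
7 7 2013/2500
8 8 7947/10000
DF(6y) = 1703/2000 ≈ 0.851500

step 1 [1y] swap r/1=187/9813: DF=(1 − 187/9813·(0))/(1+187/9813) = 9813/10000 ≈ 0.981300
step 2 [2y] swap r/1=468/19345: DF=(1 − 468/19345·(0.981300))/(1+468/19345) = 2383/2500 ≈ 0.953200
step 3 [3y] swap r/1=721/28624: DF=(1 − 721/28624·(0.981300+0.953200))/(1+721/28624) = 9279/10000 ≈ 0.927900
step 4 [4y] zero: DF = P = 8809/10000 ≈ 0.880900
step 5 [5y] zero: DF = P = 2177/2500 ≈ 0.870800
step 6 [6y] bond c/1=3/200: DF=(233371/250000 − 3/200·(0.981300+0.953200+0.927900+0.880900+0.870800))/(1+3/200) = 1703/2000 ≈ 0.851500
step 7 [7y] zero: DF = P = 2013/2500 ≈ 0.805200
step 8 [8y] zero: DF = P = 7947/10000 ≈ 0.794700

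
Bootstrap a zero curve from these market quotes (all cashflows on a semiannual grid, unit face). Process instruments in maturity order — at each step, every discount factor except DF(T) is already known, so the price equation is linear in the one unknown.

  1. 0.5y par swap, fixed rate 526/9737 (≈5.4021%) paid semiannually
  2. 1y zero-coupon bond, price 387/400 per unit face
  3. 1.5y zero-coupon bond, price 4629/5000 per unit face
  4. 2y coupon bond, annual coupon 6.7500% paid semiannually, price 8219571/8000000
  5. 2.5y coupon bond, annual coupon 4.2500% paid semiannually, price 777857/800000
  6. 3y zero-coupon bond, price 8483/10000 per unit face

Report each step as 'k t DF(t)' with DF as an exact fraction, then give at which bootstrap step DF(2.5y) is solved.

step 1 [0.5y] swap r/2=263/9737: DF=(1 − 263/9737·(0))/(1+263/9737) = 9737/10000 ≈ 0.973700
step 2 [1y] zero: DF = P = 387/400 ≈ 0.967500
step 3 [1.5y] zero: DF = P = 4629/5000 ≈ 0.925800
step 4 [2y] bond c/2=27/800: DF=(8219571/8000000 − 27/800·(0.973700+0.967500+0.925800))/(1+27/800) = 9003/10000 ≈ 0.900300
step 5 [2.5y] bond c/2=17/800: DF=(777857/800000 − 17/800·(0.973700+0.967500+0.925800+0.900300))/(1+17/800) = 8737/10000 ≈ 0.873700
step 6 [3y] zero: DF = P = 8483/10000 ≈ 0.848300

1 1/2 9737/10000
2 1 387/400
3 3/2 4629/5000
4 2 9003/10000
5 5/2 8737/10000
6 3 8483/10000
DF(2.5y) is solved at step 5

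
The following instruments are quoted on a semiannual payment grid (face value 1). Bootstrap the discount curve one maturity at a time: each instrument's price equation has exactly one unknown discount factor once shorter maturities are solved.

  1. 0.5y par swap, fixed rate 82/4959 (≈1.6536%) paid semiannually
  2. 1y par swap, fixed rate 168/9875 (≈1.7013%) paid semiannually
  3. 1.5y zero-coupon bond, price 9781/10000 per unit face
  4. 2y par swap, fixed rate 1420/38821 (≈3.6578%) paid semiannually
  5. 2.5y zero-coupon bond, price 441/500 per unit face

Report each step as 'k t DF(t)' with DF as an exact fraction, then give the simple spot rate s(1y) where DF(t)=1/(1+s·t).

step 1 [0.5y] swap r/2=41/4959: DF=(1 − 41/4959·(0))/(1+41/4959) = 4959/5000 ≈ 0.991800
step 2 [1y] swap r/2=84/9875: DF=(1 − 84/9875·(0.991800))/(1+84/9875) = 1229/1250 ≈ 0.983200
step 3 [1.5y] zero: DF = P = 9781/10000 ≈ 0.978100
step 4 [2y] swap r/2=710/38821: DF=(1 − 710/38821·(0.991800+0.983200+0.978100))/(1+710/38821) = 929/1000 ≈ 0.929000
step 5 [2.5y] zero: DF = P = 441/500 ≈ 0.882000

1 1/2 4959/5000
2 1 1229/1250
3 3/2 9781/10000
4 2 929/1000
5 5/2 441/500
s(1y) = (1/(1229/1250) − 1)/(1) = 21/1229 ≈ 1.7087%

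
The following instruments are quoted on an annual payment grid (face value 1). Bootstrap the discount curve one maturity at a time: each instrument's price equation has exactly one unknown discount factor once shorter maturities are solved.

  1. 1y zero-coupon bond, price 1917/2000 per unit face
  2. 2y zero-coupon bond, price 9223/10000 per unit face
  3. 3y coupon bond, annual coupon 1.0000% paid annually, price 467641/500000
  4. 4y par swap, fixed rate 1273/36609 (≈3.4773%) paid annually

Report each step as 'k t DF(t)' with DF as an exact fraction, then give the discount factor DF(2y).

1 1 1917/2000
2 2 9223/10000
3 3 4537/5000
4 4 8727/10000
DF(2y) = 9223/10000 ≈ 0.922300

step 1 [1y] zero: DF = P = 1917/2000 ≈ 0.958500
step 2 [2y] zero: DF = P = 9223/10000 ≈ 0.922300
step 3 [3y] bond c/1=1/100: DF=(467641/500000 − 1/100·(0.958500+0.922300))/(1+1/100) = 4537/5000 ≈ 0.907400
step 4 [4y] swap r/1=1273/36609: DF=(1 − 1273/36609·(0.958500+0.922300+0.907400))/(1+1273/36609) = 8727/10000 ≈ 0.872700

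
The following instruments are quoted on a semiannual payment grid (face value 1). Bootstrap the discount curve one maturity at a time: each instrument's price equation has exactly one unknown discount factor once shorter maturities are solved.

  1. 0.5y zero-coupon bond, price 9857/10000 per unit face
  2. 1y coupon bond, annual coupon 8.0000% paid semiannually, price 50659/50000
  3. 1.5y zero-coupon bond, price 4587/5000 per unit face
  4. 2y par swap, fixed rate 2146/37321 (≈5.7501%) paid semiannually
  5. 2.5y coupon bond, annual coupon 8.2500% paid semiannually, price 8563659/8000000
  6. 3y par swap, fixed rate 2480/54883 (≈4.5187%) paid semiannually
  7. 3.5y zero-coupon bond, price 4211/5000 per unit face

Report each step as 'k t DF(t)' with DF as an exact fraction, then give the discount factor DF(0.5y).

step 1 [0.5y] zero: DF = P = 9857/10000 ≈ 0.985700
step 2 [1y] bond c/2=1/25: DF=(50659/50000 − 1/25·(0.985700))/(1+1/25) = 9363/10000 ≈ 0.936300
step 3 [1.5y] zero: DF = P = 4587/5000 ≈ 0.917400
step 4 [2y] swap r/2=1073/37321: DF=(1 − 1073/37321·(0.985700+0.936300+0.917400))/(1+1073/37321) = 8927/10000 ≈ 0.892700
step 5 [2.5y] bond c/2=33/800: DF=(8563659/8000000 − 33/800·(0.985700+0.936300+0.917400+0.892700))/(1+33/800) = 4401/5000 ≈ 0.880200
step 6 [3y] swap r/2=1240/54883: DF=(1 − 1240/54883·(0.985700+0.936300+0.917400+0.892700+0.880200))/(1+1240/54883) = 219/250 ≈ 0.876000
step 7 [3.5y] zero: DF = P = 4211/5000 ≈ 0.842200

1 1/2 9857/10000
2 1 9363/10000
3 3/2 4587/5000
4 2 8927/10000
5 5/2 4401/5000
6 3 219/250
7 7/2 4211/5000
DF(0.5y) = 9857/10000 ≈ 0.985700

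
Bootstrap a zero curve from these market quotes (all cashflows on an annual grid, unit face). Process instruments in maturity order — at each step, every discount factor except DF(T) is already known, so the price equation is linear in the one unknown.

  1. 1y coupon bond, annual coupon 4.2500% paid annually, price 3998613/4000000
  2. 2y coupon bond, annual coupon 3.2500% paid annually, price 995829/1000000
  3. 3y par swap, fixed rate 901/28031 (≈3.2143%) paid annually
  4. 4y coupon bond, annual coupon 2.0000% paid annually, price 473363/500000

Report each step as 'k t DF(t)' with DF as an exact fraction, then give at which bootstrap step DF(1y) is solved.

step 1 [1y] bond c/1=17/400: DF=(3998613/4000000 − 17/400·(0))/(1+17/400) = 9589/10000 ≈ 0.958900
step 2 [2y] bond c/1=13/400: DF=(995829/1000000 − 13/400·(0.958900))/(1+13/400) = 9343/10000 ≈ 0.934300
step 3 [3y] swap r/1=901/28031: DF=(1 − 901/28031·(0.958900+0.934300))/(1+901/28031) = 9099/10000 ≈ 0.909900
step 4 [4y] bond c/1=1/50: DF=(473363/500000 − 1/50·(0.958900+0.934300+0.909900))/(1+1/50) = 2183/2500 ≈ 0.873200

1 1 9589/10000
2 2 9343/10000
3 3 9099/10000
4 4 2183/2500
DF(1y) is solved at step 1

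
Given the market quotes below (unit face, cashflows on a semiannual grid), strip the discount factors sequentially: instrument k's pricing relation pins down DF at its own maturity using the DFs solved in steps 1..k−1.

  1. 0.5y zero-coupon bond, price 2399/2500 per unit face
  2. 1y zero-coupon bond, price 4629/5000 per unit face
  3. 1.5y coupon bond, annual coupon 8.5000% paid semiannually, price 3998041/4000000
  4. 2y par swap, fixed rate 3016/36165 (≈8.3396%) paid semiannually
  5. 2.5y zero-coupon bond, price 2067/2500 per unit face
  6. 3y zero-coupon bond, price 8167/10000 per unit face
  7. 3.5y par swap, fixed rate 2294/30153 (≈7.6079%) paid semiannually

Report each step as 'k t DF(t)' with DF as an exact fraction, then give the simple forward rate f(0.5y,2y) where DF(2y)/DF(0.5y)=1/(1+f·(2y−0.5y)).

step 1 [0.5y] zero: DF = P = 2399/2500 ≈ 0.959600
step 2 [1y] zero: DF = P = 4629/5000 ≈ 0.925800
step 3 [1.5y] bond c/2=17/400: DF=(3998041/4000000 − 17/400·(0.959600+0.925800))/(1+17/400) = 8819/10000 ≈ 0.881900
step 4 [2y] swap r/2=1508/36165: DF=(1 − 1508/36165·(0.959600+0.925800+0.881900))/(1+1508/36165) = 2123/2500 ≈ 0.849200
step 5 [2.5y] zero: DF = P = 2067/2500 ≈ 0.826800
step 6 [3y] zero: DF = P = 8167/10000 ≈ 0.816700
step 7 [3.5y] swap r/2=1147/30153: DF=(1 − 1147/30153·(0.959600+0.925800+0.881900+0.849200+0.826800+0.816700))/(1+1147/30153) = 3853/5000 ≈ 0.770600

1 1/2 2399/2500
2 1 4629/5000
3 3/2 8819/10000
4 2 2123/2500
5 5/2 2067/2500
6 3 8167/10000
7 7/2 3853/5000
f(0.5y,2y) = ((2399/2500)/(2123/2500) − 1)/(3/2) = 184/2123 ≈ 8.6670%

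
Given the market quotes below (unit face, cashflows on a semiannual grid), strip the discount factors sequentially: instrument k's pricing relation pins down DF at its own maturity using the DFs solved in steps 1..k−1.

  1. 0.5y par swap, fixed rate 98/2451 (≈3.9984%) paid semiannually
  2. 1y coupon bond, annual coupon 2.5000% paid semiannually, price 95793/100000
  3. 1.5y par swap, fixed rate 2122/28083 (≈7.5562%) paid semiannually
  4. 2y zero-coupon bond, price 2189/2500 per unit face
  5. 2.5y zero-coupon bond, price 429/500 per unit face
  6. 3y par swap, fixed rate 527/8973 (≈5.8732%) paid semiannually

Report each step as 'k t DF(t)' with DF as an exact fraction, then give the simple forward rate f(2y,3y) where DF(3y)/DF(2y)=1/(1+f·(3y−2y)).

1 1/2 2451/2500
2 1 467/500
3 3/2 8939/10000
4 2 2189/2500
5 5/2 429/500
6 3 8419/10000
f(2y,3y) = ((2189/2500)/(8419/10000) − 1)/(1) = 337/8419 ≈ 4.0029%

step 1 [0.5y] swap r/2=49/2451: DF=(1 − 49/2451·(0))/(1+49/2451) = 2451/2500 ≈ 0.980400
step 2 [1y] bond c/2=1/80: DF=(95793/100000 − 1/80·(0.980400))/(1+1/80) = 467/500 ≈ 0.934000
step 3 [1.5y] swap r/2=1061/28083: DF=(1 − 1061/28083·(0.980400+0.934000))/(1+1061/28083) = 8939/10000 ≈ 0.893900
step 4 [2y] zero: DF = P = 2189/2500 ≈ 0.875600
step 5 [2.5y] zero: DF = P = 429/500 ≈ 0.858000
step 6 [3y] swap r/2=527/17946: DF=(1 − 527/17946·(0.980400+0.934000+0.893900+0.875600+0.858000))/(1+527/17946) = 8419/10000 ≈ 0.841900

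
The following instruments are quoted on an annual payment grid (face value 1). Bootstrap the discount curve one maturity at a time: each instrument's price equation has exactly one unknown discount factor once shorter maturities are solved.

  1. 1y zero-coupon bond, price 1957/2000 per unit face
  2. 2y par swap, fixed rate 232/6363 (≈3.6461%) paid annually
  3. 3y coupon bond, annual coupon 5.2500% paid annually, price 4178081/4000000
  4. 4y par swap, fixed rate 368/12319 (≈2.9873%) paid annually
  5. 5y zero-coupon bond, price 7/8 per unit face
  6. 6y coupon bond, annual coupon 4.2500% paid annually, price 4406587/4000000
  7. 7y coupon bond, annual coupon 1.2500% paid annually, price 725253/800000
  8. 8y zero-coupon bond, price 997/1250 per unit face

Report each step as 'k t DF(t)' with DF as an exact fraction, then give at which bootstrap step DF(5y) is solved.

step 1 [1y] zero: DF = P = 1957/2000 ≈ 0.978500
step 2 [2y] swap r/1=232/6363: DF=(1 − 232/6363·(0.978500))/(1+232/6363) = 1163/1250 ≈ 0.930400
step 3 [3y] bond c/1=21/400: DF=(4178081/4000000 − 21/400·(0.978500+0.930400))/(1+21/400) = 2243/2500 ≈ 0.897200
step 4 [4y] swap r/1=368/12319: DF=(1 − 368/12319·(0.978500+0.930400+0.897200))/(1+368/12319) = 556/625 ≈ 0.889600
step 5 [5y] zero: DF = P = 7/8 ≈ 0.875000
step 6 [6y] bond c/1=17/400: DF=(4406587/4000000 − 17/400·(0.978500+0.930400+0.897200+0.889600+0.875000))/(1+17/400) = 544/625 ≈ 0.870400
step 7 [7y] bond c/1=1/80: DF=(725253/800000 − 1/80·(0.978500+0.930400+0.897200+0.889600+0.875000+0.870400))/(1+1/80) = 4141/5000 ≈ 0.828200
step 8 [8y] zero: DF = P = 997/1250 ≈ 0.797600

1 1 1957/2000
2 2 1163/1250
3 3 2243/2500
4 4 556/625
5 5 7/8
6 6 544/625
7 7 4141/5000
8 8 997/1250
DF(5y) is solved at step 5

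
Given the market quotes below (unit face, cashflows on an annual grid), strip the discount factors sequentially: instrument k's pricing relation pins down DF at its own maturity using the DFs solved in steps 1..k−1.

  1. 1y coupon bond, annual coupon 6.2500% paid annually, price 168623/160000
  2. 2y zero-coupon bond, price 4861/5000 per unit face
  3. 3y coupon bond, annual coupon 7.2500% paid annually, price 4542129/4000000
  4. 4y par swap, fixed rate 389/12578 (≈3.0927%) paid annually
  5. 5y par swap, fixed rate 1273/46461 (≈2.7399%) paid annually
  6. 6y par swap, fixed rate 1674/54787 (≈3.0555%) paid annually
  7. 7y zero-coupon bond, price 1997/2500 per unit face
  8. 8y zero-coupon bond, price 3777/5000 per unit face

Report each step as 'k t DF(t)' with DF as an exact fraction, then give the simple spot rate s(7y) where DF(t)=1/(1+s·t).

step 1 [1y] bond c/1=1/16: DF=(168623/160000 − 1/16·(0))/(1+1/16) = 9919/10000 ≈ 0.991900
step 2 [2y] zero: DF = P = 4861/5000 ≈ 0.972200
step 3 [3y] bond c/1=29/400: DF=(4542129/4000000 − 29/400·(0.991900+0.972200))/(1+29/400) = 463/500 ≈ 0.926000
step 4 [4y] swap r/1=389/12578: DF=(1 − 389/12578·(0.991900+0.972200+0.926000))/(1+389/12578) = 8833/10000 ≈ 0.883300
step 5 [5y] swap r/1=1273/46461: DF=(1 − 1273/46461·(0.991900+0.972200+0.926000+0.883300))/(1+1273/46461) = 8727/10000 ≈ 0.872700
step 6 [6y] swap r/1=1674/54787: DF=(1 − 1674/54787·(0.991900+0.972200+0.926000+0.883300+0.872700))/(1+1674/54787) = 4163/5000 ≈ 0.832600
step 7 [7y] zero: DF = P = 1997/2500 ≈ 0.798800
step 8 [8y] zero: DF = P = 3777/5000 ≈ 0.755400

1 1 9919/10000
2 2 4861/5000
3 3 463/500
4 4 8833/10000
5 5 8727/10000
6 6 4163/5000
7 7 1997/2500
8 8 3777/5000
s(7y) = (1/(1997/2500) − 1)/(7) = 503/13979 ≈ 3.5983%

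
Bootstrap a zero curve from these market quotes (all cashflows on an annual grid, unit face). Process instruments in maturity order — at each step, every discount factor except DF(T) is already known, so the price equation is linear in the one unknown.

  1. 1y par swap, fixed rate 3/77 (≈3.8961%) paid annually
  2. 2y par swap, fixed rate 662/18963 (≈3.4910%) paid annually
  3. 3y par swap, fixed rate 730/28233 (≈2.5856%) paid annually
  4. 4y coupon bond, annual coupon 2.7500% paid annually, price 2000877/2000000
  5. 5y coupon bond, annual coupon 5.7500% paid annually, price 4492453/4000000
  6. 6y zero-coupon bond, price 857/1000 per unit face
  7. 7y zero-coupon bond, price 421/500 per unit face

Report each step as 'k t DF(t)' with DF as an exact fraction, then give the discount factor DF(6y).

step 1 [1y] swap r/1=3/77: DF=(1 − 3/77·(0))/(1+3/77) = 77/80 ≈ 0.962500
step 2 [2y] swap r/1=662/18963: DF=(1 − 662/18963·(0.962500))/(1+662/18963) = 4669/5000 ≈ 0.933800
step 3 [3y] swap r/1=730/28233: DF=(1 − 730/28233·(0.962500+0.933800))/(1+730/28233) = 927/1000 ≈ 0.927000
step 4 [4y] bond c/1=11/400: DF=(2000877/2000000 − 11/400·(0.962500+0.933800+0.927000))/(1+11/400) = 8981/10000 ≈ 0.898100
step 5 [5y] bond c/1=23/400: DF=(4492453/4000000 − 23/400·(0.962500+0.933800+0.927000+0.898100))/(1+23/400) = 8597/10000 ≈ 0.859700
step 6 [6y] zero: DF = P = 857/1000 ≈ 0.857000
step 7 [7y] zero: DF = P = 421/500 ≈ 0.842000

1 1 77/80
2 2 4669/5000
3 3 927/1000
4 4 8981/10000
5 5 8597/10000
6 6 857/1000
7 7 421/500
DF(6y) = 857/1000 ≈ 0.857000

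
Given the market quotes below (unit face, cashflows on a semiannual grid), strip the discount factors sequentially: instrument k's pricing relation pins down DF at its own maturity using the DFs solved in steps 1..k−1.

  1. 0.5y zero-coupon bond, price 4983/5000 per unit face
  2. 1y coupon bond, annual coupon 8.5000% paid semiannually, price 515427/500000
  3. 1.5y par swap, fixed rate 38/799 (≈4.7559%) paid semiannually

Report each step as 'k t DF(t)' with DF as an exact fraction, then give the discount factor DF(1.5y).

step 1 [0.5y] zero: DF = P = 4983/5000 ≈ 0.996600
step 2 [1y] bond c/2=17/400: DF=(515427/500000 − 17/400·(0.996600))/(1+17/400) = 4741/5000 ≈ 0.948200
step 3 [1.5y] swap r/2=19/799: DF=(1 − 19/799·(0.996600+0.948200))/(1+19/799) = 2329/2500 ≈ 0.931600

1 1/2 4983/5000
2 1 4741/5000
3 3/2 2329/2500
DF(1.5y) = 2329/2500 ≈ 0.931600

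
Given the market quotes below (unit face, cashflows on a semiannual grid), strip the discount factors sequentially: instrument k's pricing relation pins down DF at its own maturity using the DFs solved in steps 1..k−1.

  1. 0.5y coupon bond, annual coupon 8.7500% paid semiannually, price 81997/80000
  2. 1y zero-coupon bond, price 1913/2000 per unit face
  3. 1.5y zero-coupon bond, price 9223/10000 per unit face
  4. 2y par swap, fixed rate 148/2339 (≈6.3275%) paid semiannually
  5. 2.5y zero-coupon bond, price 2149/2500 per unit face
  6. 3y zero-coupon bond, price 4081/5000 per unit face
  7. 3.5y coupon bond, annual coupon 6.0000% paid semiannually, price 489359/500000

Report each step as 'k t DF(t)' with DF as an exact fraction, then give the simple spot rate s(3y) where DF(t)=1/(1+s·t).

1 1/2 491/500
2 1 1913/2000
3 3/2 9223/10000
4 2 551/625
5 5/2 2149/2500
6 3 4081/5000
7 7/2 1981/2500
s(3y) = (1/(4081/5000) − 1)/(3) = 919/12243 ≈ 7.5063%

step 1 [0.5y] bond c/2=7/160: DF=(81997/80000 − 7/160·(0))/(1+7/160) = 491/500 ≈ 0.982000
step 2 [1y] zero: DF = P = 1913/2000 ≈ 0.956500
step 3 [1.5y] zero: DF = P = 9223/10000 ≈ 0.922300
step 4 [2y] swap r/2=74/2339: DF=(1 − 74/2339·(0.982000+0.956500+0.922300))/(1+74/2339) = 551/625 ≈ 0.881600
step 5 [2.5y] zero: DF = P = 2149/2500 ≈ 0.859600
step 6 [3y] zero: DF = P = 4081/5000 ≈ 0.816200
step 7 [3.5y] bond c/2=3/100: DF=(489359/500000 − 3/100·(0.982000+0.956500+0.922300+0.881600+0.859600+0.816200))/(1+3/100) = 1981/2500 ≈ 0.792400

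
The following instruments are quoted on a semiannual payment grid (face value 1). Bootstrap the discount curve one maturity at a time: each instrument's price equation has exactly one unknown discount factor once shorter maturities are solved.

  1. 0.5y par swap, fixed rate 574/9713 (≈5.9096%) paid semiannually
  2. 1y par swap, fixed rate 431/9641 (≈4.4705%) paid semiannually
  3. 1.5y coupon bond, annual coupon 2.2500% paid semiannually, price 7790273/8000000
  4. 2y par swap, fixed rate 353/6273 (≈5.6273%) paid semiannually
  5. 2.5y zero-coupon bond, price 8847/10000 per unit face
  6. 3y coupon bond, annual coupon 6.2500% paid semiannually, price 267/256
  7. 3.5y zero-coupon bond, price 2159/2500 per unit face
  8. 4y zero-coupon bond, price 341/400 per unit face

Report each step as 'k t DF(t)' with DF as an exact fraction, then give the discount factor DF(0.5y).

step 1 [0.5y] swap r/2=287/9713: DF=(1 − 287/9713·(0))/(1+287/9713) = 9713/10000 ≈ 0.971300
step 2 [1y] swap r/2=431/19282: DF=(1 − 431/19282·(0.971300))/(1+431/19282) = 9569/10000 ≈ 0.956900
step 3 [1.5y] bond c/2=9/800: DF=(7790273/8000000 − 9/800·(0.971300+0.956900))/(1+9/800) = 1883/2000 ≈ 0.941500
step 4 [2y] swap r/2=353/12546: DF=(1 − 353/12546·(0.971300+0.956900+0.941500))/(1+353/12546) = 8941/10000 ≈ 0.894100
step 5 [2.5y] zero: DF = P = 8847/10000 ≈ 0.884700
step 6 [3y] bond c/2=1/32: DF=(267/256 − 1/32·(0.971300+0.956900+0.941500+0.894100+0.884700))/(1+1/32) = 1741/2000 ≈ 0.870500
step 7 [3.5y] zero: DF = P = 2159/2500 ≈ 0.863600
step 8 [4y] zero: DF = P = 341/400 ≈ 0.852500

1 1/2 9713/10000
2 1 9569/10000
3 3/2 1883/2000
4 2 8941/10000
5 5/2 8847/10000
6 3 1741/2000
7 7/2 2159/2500
8 4 341/400
DF(0.5y) = 9713/10000 ≈ 0.971300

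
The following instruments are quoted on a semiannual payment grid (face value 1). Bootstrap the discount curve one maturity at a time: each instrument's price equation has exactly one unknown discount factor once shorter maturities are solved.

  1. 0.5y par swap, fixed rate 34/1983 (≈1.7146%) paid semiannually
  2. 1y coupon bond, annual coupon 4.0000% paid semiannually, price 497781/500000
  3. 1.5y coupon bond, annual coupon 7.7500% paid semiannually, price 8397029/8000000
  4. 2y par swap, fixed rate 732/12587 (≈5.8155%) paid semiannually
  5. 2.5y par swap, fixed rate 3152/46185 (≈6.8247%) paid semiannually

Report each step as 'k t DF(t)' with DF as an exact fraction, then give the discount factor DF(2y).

1 1/2 1983/2000
2 1 4783/5000
3 3/2 4689/5000
4 2 4451/5000
5 5/2 1053/1250
DF(2y) = 4451/5000 ≈ 0.890200

step 1 [0.5y] swap r/2=17/1983: DF=(1 − 17/1983·(0))/(1+17/1983) = 1983/2000 ≈ 0.991500
step 2 [1y] bond c/2=1/50: DF=(497781/500000 − 1/50·(0.991500))/(1+1/50) = 4783/5000 ≈ 0.956600
step 3 [1.5y] bond c/2=31/800: DF=(8397029/8000000 − 31/800·(0.991500+0.956600))/(1+31/800) = 4689/5000 ≈ 0.937800
step 4 [2y] swap r/2=366/12587: DF=(1 − 366/12587·(0.991500+0.956600+0.937800))/(1+366/12587) = 4451/5000 ≈ 0.890200
step 5 [2.5y] swap r/2=1576/46185: DF=(1 − 1576/46185·(0.991500+0.956600+0.937800+0.890200))/(1+1576/46185) = 1053/1250 ≈ 0.842400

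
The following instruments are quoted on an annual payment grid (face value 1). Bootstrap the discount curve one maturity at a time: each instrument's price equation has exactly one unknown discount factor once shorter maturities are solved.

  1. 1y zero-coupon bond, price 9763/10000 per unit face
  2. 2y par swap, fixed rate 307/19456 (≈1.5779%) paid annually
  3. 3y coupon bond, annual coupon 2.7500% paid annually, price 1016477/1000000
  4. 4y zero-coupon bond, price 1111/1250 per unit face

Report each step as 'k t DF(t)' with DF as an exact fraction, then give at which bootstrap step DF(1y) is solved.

step 1 [1y] zero: DF = P = 9763/10000 ≈ 0.976300
step 2 [2y] swap r/1=307/19456: DF=(1 − 307/19456·(0.976300))/(1+307/19456) = 9693/10000 ≈ 0.969300
step 3 [3y] bond c/1=11/400: DF=(1016477/1000000 − 11/400·(0.976300+0.969300))/(1+11/400) = 2343/2500 ≈ 0.937200
step 4 [4y] zero: DF = P = 1111/1250 ≈ 0.888800

1 1 9763/10000
2 2 9693/10000
3 3 2343/2500
4 4 1111/1250
DF(1y) is solved at step 1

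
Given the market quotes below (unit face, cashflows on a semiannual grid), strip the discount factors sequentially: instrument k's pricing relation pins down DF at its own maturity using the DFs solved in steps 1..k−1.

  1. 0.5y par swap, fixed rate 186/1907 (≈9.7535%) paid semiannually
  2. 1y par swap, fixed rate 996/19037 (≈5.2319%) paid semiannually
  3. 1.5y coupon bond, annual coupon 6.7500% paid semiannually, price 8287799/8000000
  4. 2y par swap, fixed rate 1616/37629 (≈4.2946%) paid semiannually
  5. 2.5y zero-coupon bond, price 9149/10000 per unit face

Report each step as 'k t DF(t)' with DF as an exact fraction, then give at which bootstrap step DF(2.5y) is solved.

1 1/2 1907/2000
2 1 4751/5000
3 3/2 47/50
4 2 1149/1250
5 5/2 9149/10000
DF(2.5y) is solved at step 5

step 1 [0.5y] swap r/2=93/1907: DF=(1 − 93/1907·(0))/(1+93/1907) = 1907/2000 ≈ 0.953500
step 2 [1y] swap r/2=498/19037: DF=(1 − 498/19037·(0.953500))/(1+498/19037) = 4751/5000 ≈ 0.950200
step 3 [1.5y] bond c/2=27/800: DF=(8287799/8000000 − 27/800·(0.953500+0.950200))/(1+27/800) = 47/50 ≈ 0.940000
step 4 [2y] swap r/2=808/37629: DF=(1 − 808/37629·(0.953500+0.950200+0.940000))/(1+808/37629) = 1149/1250 ≈ 0.919200
step 5 [2.5y] zero: DF = P = 9149/10000 ≈ 0.914900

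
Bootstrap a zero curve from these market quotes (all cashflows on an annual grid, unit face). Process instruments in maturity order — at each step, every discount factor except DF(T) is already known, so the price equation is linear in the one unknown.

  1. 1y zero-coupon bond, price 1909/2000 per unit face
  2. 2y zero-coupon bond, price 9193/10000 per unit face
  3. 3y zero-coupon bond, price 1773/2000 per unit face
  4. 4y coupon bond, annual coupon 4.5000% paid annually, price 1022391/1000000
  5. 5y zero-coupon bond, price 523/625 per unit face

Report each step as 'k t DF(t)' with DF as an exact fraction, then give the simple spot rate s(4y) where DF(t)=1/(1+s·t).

step 1 [1y] zero: DF = P = 1909/2000 ≈ 0.954500
step 2 [2y] zero: DF = P = 9193/10000 ≈ 0.919300
step 3 [3y] zero: DF = P = 1773/2000 ≈ 0.886500
step 4 [4y] bond c/1=9/200: DF=(1022391/1000000 − 9/200·(0.954500+0.919300+0.886500))/(1+9/200) = 1719/2000 ≈ 0.859500
step 5 [5y] zero: DF = P = 523/625 ≈ 0.836800

1 1 1909/2000
2 2 9193/10000
3 3 1773/2000
4 4 1719/2000
5 5 523/625
s(4y) = (1/(1719/2000) − 1)/(4) = 281/6876 ≈ 4.0867%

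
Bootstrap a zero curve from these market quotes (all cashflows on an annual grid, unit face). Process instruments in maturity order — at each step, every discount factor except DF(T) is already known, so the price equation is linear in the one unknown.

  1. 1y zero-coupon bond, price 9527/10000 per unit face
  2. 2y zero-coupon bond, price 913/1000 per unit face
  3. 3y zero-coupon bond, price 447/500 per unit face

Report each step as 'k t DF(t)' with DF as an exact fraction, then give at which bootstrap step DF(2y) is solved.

step 1 [1y] zero: DF = P = 9527/10000 ≈ 0.952700
step 2 [2y] zero: DF = P = 913/1000 ≈ 0.913000
step 3 [3y] zero: DF = P = 447/500 ≈ 0.894000

1 1 9527/10000
2 2 913/1000
3 3 447/500
DF(2y) is solved at step 2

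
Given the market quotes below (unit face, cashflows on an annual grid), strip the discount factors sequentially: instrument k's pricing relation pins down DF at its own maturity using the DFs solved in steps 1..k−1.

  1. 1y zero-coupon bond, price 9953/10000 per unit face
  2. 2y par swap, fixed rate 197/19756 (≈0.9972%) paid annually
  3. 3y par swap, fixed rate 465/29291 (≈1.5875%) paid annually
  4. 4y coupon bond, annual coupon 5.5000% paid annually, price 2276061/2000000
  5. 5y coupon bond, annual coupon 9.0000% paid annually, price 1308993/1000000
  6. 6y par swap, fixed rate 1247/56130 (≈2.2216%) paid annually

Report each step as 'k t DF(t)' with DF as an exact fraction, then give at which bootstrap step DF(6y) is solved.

1 1 9953/10000
2 2 9803/10000
3 3 1907/2000
4 4 463/500
5 5 4413/5000
6 6 8753/10000
DF(6y) is solved at step 6

step 1 [1y] zero: DF = P = 9953/10000 ≈ 0.995300
step 2 [2y] swap r/1=197/19756: DF=(1 − 197/19756·(0.995300))/(1+197/19756) = 9803/10000 ≈ 0.980300
step 3 [3y] swap r/1=465/29291: DF=(1 − 465/29291·(0.995300+0.980300))/(1+465/29291) = 1907/2000 ≈ 0.953500
step 4 [4y] bond c/1=11/200: DF=(2276061/2000000 − 11/200·(0.995300+0.980300+0.953500))/(1+11/200) = 463/500 ≈ 0.926000
step 5 [5y] bond c/1=9/100: DF=(1308993/1000000 − 9/100·(0.995300+0.980300+0.953500+0.926000))/(1+9/100) = 4413/5000 ≈ 0.882600
step 6 [6y] swap r/1=1247/56130: DF=(1 − 1247/56130·(0.995300+0.980300+0.953500+0.926000+0.882600))/(1+1247/56130) = 8753/10000 ≈ 0.875300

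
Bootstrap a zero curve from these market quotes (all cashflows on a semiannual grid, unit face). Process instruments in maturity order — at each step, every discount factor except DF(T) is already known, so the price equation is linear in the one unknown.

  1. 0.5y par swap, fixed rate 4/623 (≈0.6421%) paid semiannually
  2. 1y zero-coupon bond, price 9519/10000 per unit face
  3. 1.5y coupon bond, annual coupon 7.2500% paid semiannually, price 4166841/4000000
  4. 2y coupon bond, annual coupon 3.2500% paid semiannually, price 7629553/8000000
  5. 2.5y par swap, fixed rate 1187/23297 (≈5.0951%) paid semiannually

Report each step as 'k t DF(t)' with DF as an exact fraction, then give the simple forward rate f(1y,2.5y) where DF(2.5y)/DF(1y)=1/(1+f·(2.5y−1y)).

1 1/2 623/625
2 1 9519/10000
3 3/2 9371/10000
4 2 8923/10000
5 5/2 8813/10000
f(1y,2.5y) = ((9519/10000)/(8813/10000) − 1)/(3/2) = 1412/26439 ≈ 5.3406%

step 1 [0.5y] swap r/2=2/623: DF=(1 − 2/623·(0))/(1+2/623) = 623/625 ≈ 0.996800
step 2 [1y] zero: DF = P = 9519/10000 ≈ 0.951900
step 3 [1.5y] bond c/2=29/800: DF=(4166841/4000000 − 29/800·(0.996800+0.951900))/(1+29/800) = 9371/10000 ≈ 0.937100
step 4 [2y] bond c/2=13/800: DF=(7629553/8000000 − 13/800·(0.996800+0.951900+0.937100))/(1+13/800) = 8923/10000 ≈ 0.892300
step 5 [2.5y] swap r/2=1187/46594: DF=(1 − 1187/46594·(0.996800+0.951900+0.937100+0.892300))/(1+1187/46594) = 8813/10000 ≈ 0.881300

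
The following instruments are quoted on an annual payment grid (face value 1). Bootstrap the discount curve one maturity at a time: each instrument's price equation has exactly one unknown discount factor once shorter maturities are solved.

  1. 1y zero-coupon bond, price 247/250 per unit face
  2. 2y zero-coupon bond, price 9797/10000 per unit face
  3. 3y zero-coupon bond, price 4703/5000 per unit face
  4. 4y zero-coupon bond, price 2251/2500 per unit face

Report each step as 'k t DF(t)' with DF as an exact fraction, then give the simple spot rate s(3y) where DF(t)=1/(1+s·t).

1 1 247/250
2 2 9797/10000
3 3 4703/5000
4 4 2251/2500
s(3y) = (1/(4703/5000) − 1)/(3) = 99/4703 ≈ 2.1050%

step 1 [1y] zero: DF = P = 247/250 ≈ 0.988000
step 2 [2y] zero: DF = P = 9797/10000 ≈ 0.979700
step 3 [3y] zero: DF = P = 4703/5000 ≈ 0.940600
step 4 [4y] zero: DF = P = 2251/2500 ≈ 0.900400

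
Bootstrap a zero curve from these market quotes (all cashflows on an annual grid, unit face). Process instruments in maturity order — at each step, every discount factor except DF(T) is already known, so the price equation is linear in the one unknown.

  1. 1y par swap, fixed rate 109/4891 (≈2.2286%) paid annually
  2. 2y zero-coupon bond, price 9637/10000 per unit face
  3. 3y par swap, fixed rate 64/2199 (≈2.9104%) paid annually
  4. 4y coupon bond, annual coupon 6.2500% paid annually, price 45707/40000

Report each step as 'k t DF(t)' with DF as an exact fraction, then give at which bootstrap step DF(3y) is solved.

1 1 4891/5000
2 2 9637/10000
3 3 573/625
4 4 9073/10000
DF(3y) is solved at step 3

step 1 [1y] swap r/1=109/4891: DF=(1 − 109/4891·(0))/(1+109/4891) = 4891/5000 ≈ 0.978200
step 2 [2y] zero: DF = P = 9637/10000 ≈ 0.963700
step 3 [3y] swap r/1=64/2199: DF=(1 − 64/2199·(0.978200+0.963700))/(1+64/2199) = 573/625 ≈ 0.916800
step 4 [4y] bond c/1=1/16: DF=(45707/40000 − 1/16·(0.978200+0.963700+0.916800))/(1+1/16) = 9073/10000 ≈ 0.907300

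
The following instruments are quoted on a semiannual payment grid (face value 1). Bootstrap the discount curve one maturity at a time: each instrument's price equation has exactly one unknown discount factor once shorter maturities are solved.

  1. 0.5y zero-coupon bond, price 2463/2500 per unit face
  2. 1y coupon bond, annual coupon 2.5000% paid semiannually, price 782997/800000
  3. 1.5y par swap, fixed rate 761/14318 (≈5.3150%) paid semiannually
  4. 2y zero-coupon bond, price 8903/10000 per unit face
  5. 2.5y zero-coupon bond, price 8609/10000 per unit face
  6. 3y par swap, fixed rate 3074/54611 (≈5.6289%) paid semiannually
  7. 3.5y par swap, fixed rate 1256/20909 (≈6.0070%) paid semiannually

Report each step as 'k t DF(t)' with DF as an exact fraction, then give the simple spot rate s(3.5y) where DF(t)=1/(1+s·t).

1 1/2 2463/2500
2 1 1909/2000
3 3/2 9239/10000
4 2 8903/10000
5 5/2 8609/10000
6 3 8463/10000
7 7/2 2029/2500
s(3.5y) = (1/(2029/2500) − 1)/(7/2) = 942/14203 ≈ 6.6324%

step 1 [0.5y] zero: DF = P = 2463/2500 ≈ 0.985200
step 2 [1y] bond c/2=1/80: DF=(782997/800000 − 1/80·(0.985200))/(1+1/80) = 1909/2000 ≈ 0.954500
step 3 [1.5y] swap r/2=761/28636: DF=(1 − 761/28636·(0.985200+0.954500))/(1+761/28636) = 9239/10000 ≈ 0.923900
step 4 [2y] zero: DF = P = 8903/10000 ≈ 0.890300
step 5 [2.5y] zero: DF = P = 8609/10000 ≈ 0.860900
step 6 [3y] swap r/2=1537/54611: DF=(1 − 1537/54611·(0.985200+0.954500+0.923900+0.890300+0.860900))/(1+1537/54611) = 8463/10000 ≈ 0.846300
step 7 [3.5y] swap r/2=628/20909: DF=(1 − 628/20909·(0.985200+0.954500+0.923900+0.890300+0.860900+0.846300))/(1+628/20909) = 2029/2500 ≈ 0.811600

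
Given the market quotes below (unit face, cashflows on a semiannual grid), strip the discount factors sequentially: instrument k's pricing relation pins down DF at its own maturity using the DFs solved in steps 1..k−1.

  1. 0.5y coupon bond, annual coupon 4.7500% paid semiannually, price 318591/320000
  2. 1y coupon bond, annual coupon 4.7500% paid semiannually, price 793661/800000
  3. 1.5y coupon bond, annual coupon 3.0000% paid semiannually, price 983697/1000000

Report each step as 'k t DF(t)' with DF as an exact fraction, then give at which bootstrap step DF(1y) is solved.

1 1/2 389/400
2 1 1893/2000
3 3/2 588/625
DF(1y) is solved at step 2

step 1 [0.5y] bond c/2=19/800: DF=(318591/320000 − 19/800·(0))/(1+19/800) = 389/400 ≈ 0.972500
step 2 [1y] bond c/2=19/800: DF=(793661/800000 − 19/800·(0.972500))/(1+19/800) = 1893/2000 ≈ 0.946500
step 3 [1.5y] bond c/2=3/200: DF=(983697/1000000 − 3/200·(0.972500+0.946500))/(1+3/200) = 588/625 ≈ 0.940800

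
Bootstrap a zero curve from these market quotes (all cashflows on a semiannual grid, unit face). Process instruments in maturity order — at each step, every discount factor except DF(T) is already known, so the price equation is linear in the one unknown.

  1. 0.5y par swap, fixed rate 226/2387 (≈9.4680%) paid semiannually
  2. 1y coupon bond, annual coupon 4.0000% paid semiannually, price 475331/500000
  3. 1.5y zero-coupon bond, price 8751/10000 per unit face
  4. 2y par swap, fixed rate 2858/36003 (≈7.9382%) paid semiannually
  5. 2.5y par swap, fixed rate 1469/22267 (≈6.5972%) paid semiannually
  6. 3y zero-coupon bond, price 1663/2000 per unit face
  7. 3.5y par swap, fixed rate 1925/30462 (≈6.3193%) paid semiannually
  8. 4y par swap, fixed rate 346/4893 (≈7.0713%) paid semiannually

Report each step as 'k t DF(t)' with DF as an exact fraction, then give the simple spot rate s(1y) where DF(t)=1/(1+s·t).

step 1 [0.5y] swap r/2=113/2387: DF=(1 − 113/2387·(0))/(1+113/2387) = 2387/2500 ≈ 0.954800
step 2 [1y] bond c/2=1/50: DF=(475331/500000 − 1/50·(0.954800))/(1+1/50) = 9133/10000 ≈ 0.913300
step 3 [1.5y] zero: DF = P = 8751/10000 ≈ 0.875100
step 4 [2y] swap r/2=1429/36003: DF=(1 − 1429/36003·(0.954800+0.913300+0.875100))/(1+1429/36003) = 8571/10000 ≈ 0.857100
step 5 [2.5y] swap r/2=1469/44534: DF=(1 − 1469/44534·(0.954800+0.913300+0.875100+0.857100))/(1+1469/44534) = 8531/10000 ≈ 0.853100
step 6 [3y] zero: DF = P = 1663/2000 ≈ 0.831500
step 7 [3.5y] swap r/2=1925/60924: DF=(1 − 1925/60924·(0.954800+0.913300+0.875100+0.857100+0.853100+0.831500))/(1+1925/60924) = 323/400 ≈ 0.807500
step 8 [4y] swap r/2=173/4893: DF=(1 − 173/4893·(0.954800+0.913300+0.875100+0.857100+0.853100+0.831500+0.807500))/(1+173/4893) = 3789/5000 ≈ 0.757800

1 1/2 2387/2500
2 1 9133/10000
3 3/2 8751/10000
4 2 8571/10000
5 5/2 8531/10000
6 3 1663/2000
7 7/2 323/400
8 4 3789/5000
s(1y) = (1/(9133/10000) − 1)/(1) = 867/9133 ≈ 9.4930%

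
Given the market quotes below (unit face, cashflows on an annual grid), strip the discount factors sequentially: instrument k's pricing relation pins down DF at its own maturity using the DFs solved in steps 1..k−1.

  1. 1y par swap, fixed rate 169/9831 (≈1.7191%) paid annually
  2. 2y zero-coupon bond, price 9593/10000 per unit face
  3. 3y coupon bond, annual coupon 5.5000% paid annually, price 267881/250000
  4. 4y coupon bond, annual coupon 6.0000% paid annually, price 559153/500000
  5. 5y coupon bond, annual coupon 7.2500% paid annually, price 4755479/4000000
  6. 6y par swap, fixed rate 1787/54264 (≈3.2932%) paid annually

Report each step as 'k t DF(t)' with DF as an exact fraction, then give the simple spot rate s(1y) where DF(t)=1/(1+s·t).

1 1 9831/10000
2 2 9593/10000
3 3 1143/1250
4 4 8933/10000
5 5 171/200
6 6 8213/10000
s(1y) = (1/(9831/10000) − 1)/(1) = 169/9831 ≈ 1.7191%

step 1 [1y] swap r/1=169/9831: DF=(1 − 169/9831·(0))/(1+169/9831) = 9831/10000 ≈ 0.983100
step 2 [2y] zero: DF = P = 9593/10000 ≈ 0.959300
step 3 [3y] bond c/1=11/200: DF=(267881/250000 − 11/200·(0.983100+0.959300))/(1+11/200) = 1143/1250 ≈ 0.914400
step 4 [4y] bond c/1=3/50: DF=(559153/500000 − 3/50·(0.983100+0.959300+0.914400))/(1+3/50) = 8933/10000 ≈ 0.893300
step 5 [5y] bond c/1=29/400: DF=(4755479/4000000 − 29/400·(0.983100+0.959300+0.914400+0.893300))/(1+29/400) = 171/200 ≈ 0.855000
step 6 [6y] swap r/1=1787/54264: DF=(1 − 1787/54264·(0.983100+0.959300+0.914400+0.893300+0.855000))/(1+1787/54264) = 8213/10000 ≈ 0.821300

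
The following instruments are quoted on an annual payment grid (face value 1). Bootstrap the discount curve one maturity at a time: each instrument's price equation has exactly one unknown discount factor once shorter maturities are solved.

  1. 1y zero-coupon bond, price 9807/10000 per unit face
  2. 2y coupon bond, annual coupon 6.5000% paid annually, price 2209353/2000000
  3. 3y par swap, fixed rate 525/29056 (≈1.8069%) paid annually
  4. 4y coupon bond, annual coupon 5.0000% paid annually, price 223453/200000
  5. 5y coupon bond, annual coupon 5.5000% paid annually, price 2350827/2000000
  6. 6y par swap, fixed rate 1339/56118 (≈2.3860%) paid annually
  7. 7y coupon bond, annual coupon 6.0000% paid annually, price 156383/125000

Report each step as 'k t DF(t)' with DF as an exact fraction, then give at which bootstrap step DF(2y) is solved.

step 1 [1y] zero: DF = P = 9807/10000 ≈ 0.980700
step 2 [2y] bond c/1=13/200: DF=(2209353/2000000 − 13/200·(0.980700))/(1+13/200) = 4887/5000 ≈ 0.977400
step 3 [3y] swap r/1=525/29056: DF=(1 − 525/29056·(0.980700+0.977400))/(1+525/29056) = 379/400 ≈ 0.947500
step 4 [4y] bond c/1=1/20: DF=(223453/200000 − 1/20·(0.980700+0.977400+0.947500))/(1+1/20) = 9257/10000 ≈ 0.925700
step 5 [5y] bond c/1=11/200: DF=(2350827/2000000 − 11/200·(0.980700+0.977400+0.947500+0.925700))/(1+11/200) = 1143/1250 ≈ 0.914400
step 6 [6y] swap r/1=1339/56118: DF=(1 − 1339/56118·(0.980700+0.977400+0.947500+0.925700+0.914400))/(1+1339/56118) = 8661/10000 ≈ 0.866100
step 7 [7y] bond c/1=3/50: DF=(156383/125000 − 3/50·(0.980700+0.977400+0.947500+0.925700+0.914400+0.866100))/(1+3/50) = 4313/5000 ≈ 0.862600

1 1 9807/10000
2 2 4887/5000
3 3 379/400
4 4 9257/10000
5 5 1143/1250
6 6 8661/10000
7 7 4313/5000
DF(2y) is solved at step 2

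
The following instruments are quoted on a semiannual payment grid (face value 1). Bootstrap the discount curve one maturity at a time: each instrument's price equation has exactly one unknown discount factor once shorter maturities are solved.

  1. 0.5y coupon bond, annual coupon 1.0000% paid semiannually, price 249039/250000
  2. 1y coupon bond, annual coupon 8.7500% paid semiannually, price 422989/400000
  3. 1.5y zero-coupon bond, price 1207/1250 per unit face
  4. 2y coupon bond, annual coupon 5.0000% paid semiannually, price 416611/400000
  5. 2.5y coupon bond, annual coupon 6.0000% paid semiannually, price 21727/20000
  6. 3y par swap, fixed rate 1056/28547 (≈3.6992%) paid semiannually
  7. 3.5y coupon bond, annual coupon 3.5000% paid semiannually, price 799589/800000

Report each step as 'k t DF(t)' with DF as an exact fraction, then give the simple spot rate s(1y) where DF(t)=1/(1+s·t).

step 1 [0.5y] bond c/2=1/200: DF=(249039/250000 − 1/200·(0))/(1+1/200) = 1239/1250 ≈ 0.991200
step 2 [1y] bond c/2=7/160: DF=(422989/400000 − 7/160·(0.991200))/(1+7/160) = 2429/2500 ≈ 0.971600
step 3 [1.5y] zero: DF = P = 1207/1250 ≈ 0.965600
step 4 [2y] bond c/2=1/40: DF=(416611/400000 − 1/40·(0.991200+0.971600+0.965600))/(1+1/40) = 9447/10000 ≈ 0.944700
step 5 [2.5y] bond c/2=3/100: DF=(21727/20000 − 3/100·(0.991200+0.971600+0.965600+0.944700))/(1+3/100) = 9419/10000 ≈ 0.941900
step 6 [3y] swap r/2=528/28547: DF=(1 − 528/28547·(0.991200+0.971600+0.965600+0.944700+0.941900))/(1+528/28547) = 559/625 ≈ 0.894400
step 7 [3.5y] bond c/2=7/400: DF=(799589/800000 − 7/400·(0.991200+0.971600+0.965600+0.944700+0.941900+0.894400))/(1+7/400) = 8841/10000 ≈ 0.884100

1 1/2 1239/1250
2 1 2429/2500
3 3/2 1207/1250
4 2 9447/10000
5 5/2 9419/10000
6 3 559/625
7 7/2 8841/10000
s(1y) = (1/(2429/2500) − 1)/(1) = 71/2429 ≈ 2.9230%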